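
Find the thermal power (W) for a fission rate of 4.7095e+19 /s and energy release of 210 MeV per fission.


P = fission_rate * E_MeV * 1.602e-13
P = 4.7095e+19 * 210 * 1.602e-13
P = 1.5844e+09 W

1.5844e+09


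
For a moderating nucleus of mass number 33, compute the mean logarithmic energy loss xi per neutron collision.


xi = 1 + (A-1)^2/(2A) * ln((A-1)/(A+1))
xi = 1 + (33-1)^2/(2*33) * ln((33-1)/(33 +1))
xi = 0.059400

0.059400


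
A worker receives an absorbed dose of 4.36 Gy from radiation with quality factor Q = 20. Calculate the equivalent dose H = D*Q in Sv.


H = D * Q
H = 4.36 * 20
H = 87.200 Sv

87.200


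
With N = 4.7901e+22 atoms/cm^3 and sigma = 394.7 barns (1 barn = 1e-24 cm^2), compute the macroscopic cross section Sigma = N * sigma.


Sigma = N * sigma_barns * 1e-24
Sigma = 4.7901e+22 * 394.7 * 1e-24
Sigma = 18.907 /cm

18.907


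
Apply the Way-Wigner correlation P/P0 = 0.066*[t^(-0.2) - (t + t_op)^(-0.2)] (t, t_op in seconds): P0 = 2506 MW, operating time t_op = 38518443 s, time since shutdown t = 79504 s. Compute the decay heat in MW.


P/P0 = 0.066 * [t^(-0.2) - (t + t_op)^(-0.2)]
P/P0 = 0.066 * [79504^(-0.2) - (79504 + 38518443)^(-0.2)]
P/P0 = 0.066 * [0.1046941 - 0.03038695] = 0.004904272
P = 2506 * 0.004904272 = 12.290 MW

12.290


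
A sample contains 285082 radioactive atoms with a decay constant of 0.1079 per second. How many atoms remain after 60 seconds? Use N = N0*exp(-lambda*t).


N = N0 * exp(-lambda * t)
N = 285082 * exp(-0.1079 * 60)
N = 439.89

439.89


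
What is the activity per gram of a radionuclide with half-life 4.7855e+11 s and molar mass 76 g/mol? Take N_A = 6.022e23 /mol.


lambda = ln(2) / t_half = ln(2) / 4.7855e+11 = 1.448432e-12 /s
SA = lambda * N_A / M
SA = 1.448432e-12 * 6.022e23 / 76
SA = 1.1477e+10 Bq/g

1.1477e+10


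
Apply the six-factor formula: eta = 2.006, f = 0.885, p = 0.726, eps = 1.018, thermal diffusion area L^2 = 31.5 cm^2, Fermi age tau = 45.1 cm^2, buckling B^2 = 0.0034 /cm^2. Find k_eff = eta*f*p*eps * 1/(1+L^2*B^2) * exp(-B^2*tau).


k_inf = eta*f*p*eps = 2.006*0.885*0.726*1.018 = 1.312075
P_TNL = 1/(1 + L^2*B^2) = 1/(1 + 31.5*0.0034) = 0.9032608
P_FNL = exp(-B^2*tau) = exp(-0.0034*45.1) = 0.8578380
k_eff = k_inf * P_TNL * P_FNL = 1.312075 * 0.9032608 * 0.8578380
k_eff = 1.0167

1.0167


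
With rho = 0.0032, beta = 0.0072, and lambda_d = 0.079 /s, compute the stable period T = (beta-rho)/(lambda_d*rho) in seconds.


T = (beta - rho) / (lambda_d * rho)
T = (0.0072 - 0.0032) / (0.079 * 0.0032)
T = 15.823 s

15.823


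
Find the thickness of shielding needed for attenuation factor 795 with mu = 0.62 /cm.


x = ln(factor) / mu
x = ln(795) / 0.62
x = 10.772 cm

10.772


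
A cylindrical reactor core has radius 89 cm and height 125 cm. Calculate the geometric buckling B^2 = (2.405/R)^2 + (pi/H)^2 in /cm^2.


B^2 = (2.405/R)^2 + (pi/H)^2
B^2 = (2.405/89)^2 + (pi/125)^2
B^2 = 0.0013619 /cm^2

0.0013619


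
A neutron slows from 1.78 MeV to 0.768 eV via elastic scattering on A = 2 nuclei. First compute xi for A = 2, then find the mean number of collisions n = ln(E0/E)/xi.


xi = 1 + (A-1)^2/(2A)*ln((A-1)/(A+1)) = 0.7253469 (for A = 2)
n = ln(E0/E) / xi
n = ln(1.78e6 / 0.768) / 0.7253469
n = ln(2.317708e+06) / 0.7253469 = 20.206

20.206


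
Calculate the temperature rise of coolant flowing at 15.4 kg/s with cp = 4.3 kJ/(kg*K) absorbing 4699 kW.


dT = Q / (m_dot * cp)
dT = 4699 / (15.4 * 4.3)
dT = 70.960 C

70.960


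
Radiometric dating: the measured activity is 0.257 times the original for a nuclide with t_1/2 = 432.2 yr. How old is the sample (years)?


lambda = ln(2) / t_half = ln(2) / 432.2 = 0.001603765 /yr
t = -ln(A/A0) / lambda
t = -ln(0.257) / 0.001603765
t = 847.18 yr

847.18


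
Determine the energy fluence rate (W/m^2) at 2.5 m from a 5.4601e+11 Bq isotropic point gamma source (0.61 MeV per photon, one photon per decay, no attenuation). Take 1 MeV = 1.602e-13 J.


psi = A * E * 1.602e-13 / (4*pi*r^2)
psi = 5.4601e+11 * 0.61 * 1.602e-13 / (4*pi*2.5^2)
psi = 6.7936e-04 W/m^2

6.7936e-04


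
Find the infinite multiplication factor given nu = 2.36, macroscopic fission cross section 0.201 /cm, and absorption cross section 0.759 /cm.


k_inf = nu * Sigma_f / Sigma_a
k_inf = 2.36 * 0.201 / 0.759
k_inf = 0.62498

0.62498


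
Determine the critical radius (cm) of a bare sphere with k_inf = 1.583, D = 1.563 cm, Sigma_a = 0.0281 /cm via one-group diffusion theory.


L^2 = D / Sigma_a = 1.563 / 0.0281 = 55.62278 cm^2
B_m^2 = (k_inf - 1) / L^2 = (1.583 - 1) / 55.62278 = 0.01048132 /cm^2
For a bare sphere: B_g = pi/R, so R_c = pi / sqrt(B_m^2)
R_c = pi / sqrt(0.01048132) = 30.686 cm

30.686


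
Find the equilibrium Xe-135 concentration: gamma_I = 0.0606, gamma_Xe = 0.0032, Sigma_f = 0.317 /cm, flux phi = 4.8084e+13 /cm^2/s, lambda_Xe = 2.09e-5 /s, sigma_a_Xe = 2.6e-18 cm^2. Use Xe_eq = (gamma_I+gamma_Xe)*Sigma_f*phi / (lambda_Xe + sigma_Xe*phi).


Xe_eq = (gamma_I + gamma_Xe) * Sigma_f * phi / (lambda_Xe + sigma_Xe * phi)
Numerator = (0.0606 + 0.0032) * 0.317 * 4.8084e+13 = 9.724797e+11
Denominator = 2.09e-5 + 2.6e-18 * 4.8084e+13 = 1.459184e-04
Xe_eq = 9.724797e+11 / 1.459184e-04 = 6.6645e+15 /cm^3

6.6645e+15


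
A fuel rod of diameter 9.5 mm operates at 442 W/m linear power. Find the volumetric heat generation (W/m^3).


r = D / 2 / 1000 = 9.5 / 2 / 1000 = 0.00475 m
q''' = q' / (pi * r^2)
q''' = 442 / (pi * 0.00475^2)
q''' = 6.2357e+06 W/m^3

6.2357e+06


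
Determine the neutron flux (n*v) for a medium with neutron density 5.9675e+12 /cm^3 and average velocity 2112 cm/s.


phi = n * v
phi = 5.9675e+12 * 2112
phi = 1.2603e+16 /cm^2/s

1.2603e+16


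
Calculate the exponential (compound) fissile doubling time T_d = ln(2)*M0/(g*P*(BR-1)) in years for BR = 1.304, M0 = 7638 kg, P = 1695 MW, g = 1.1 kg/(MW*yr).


Breeding gain G = BR - 1 = 1.304 - 1 = 0.304
Fissile production rate = g * P * G = 1.1 * 1695 * 0.304 = 566.808 kg/yr
T_d = ln(2) * M0 / (g * P * G)
T_d = ln(2) * 7638 / 566.808 = 9.3405 yr

9.3405


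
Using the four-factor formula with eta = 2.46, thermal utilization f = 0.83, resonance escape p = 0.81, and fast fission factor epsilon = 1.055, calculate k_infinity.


k_inf = eta * f * p * epsilon
k_inf = 2.46 * 0.83 * 0.81 * 1.055
k_inf = 1.7448

1.7448


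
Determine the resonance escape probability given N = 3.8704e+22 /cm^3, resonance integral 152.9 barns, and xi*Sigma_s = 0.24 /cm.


p = exp(-N * I * 1e-24 / (xi*Sigma_s))
p = exp(-3.8704e+22 * 152.9 * 1e-24 / 0.24)
p = 1.9557e-11

1.9557e-11


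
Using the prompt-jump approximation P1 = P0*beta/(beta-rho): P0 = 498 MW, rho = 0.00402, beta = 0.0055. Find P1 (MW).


P1/P0 = beta / (beta - rho)
P1/P0 = 0.0055 / (0.0055 - 0.00402) = 3.716216
P1 = 498 * 3.716216 = 1850.7 MW

1850.7


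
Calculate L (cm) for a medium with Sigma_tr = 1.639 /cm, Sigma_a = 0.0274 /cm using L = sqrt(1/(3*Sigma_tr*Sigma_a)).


D = 1 / (3 * Sigma_tr) = 1 / (3 * 1.639) = 0.2033760 cm
L = sqrt(D / Sigma_a)
L = sqrt(0.2033760 / 0.0274)
L = 2.7244 cm

2.7244


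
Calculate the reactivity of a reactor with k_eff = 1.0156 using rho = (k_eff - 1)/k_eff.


rho = (k_eff - 1) / k_eff
rho = (1.0156 - 1) / 1.0156
rho = 0.015360

0.015360


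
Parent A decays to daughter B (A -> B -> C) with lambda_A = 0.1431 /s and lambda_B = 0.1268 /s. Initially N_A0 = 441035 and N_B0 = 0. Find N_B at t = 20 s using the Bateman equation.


N_B(t) = lambda_A * N_A0 / (lambda_B - lambda_A) * [exp(-lambda_A*t) - exp(-lambda_B*t)]
exp(-0.1431*20) = 0.05715434; exp(-0.1268*20) = 0.07918250
N_B = 0.1431 * 441035 / (0.1268 - 0.1431) * (0.05715434 - 0.07918250)
N_B = 85291

85291


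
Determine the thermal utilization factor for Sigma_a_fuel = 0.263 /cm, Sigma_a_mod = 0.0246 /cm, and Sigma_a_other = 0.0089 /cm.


f = Sigma_a_fuel / (Sigma_a_fuel + Sigma_a_mod + Sigma_a_other)
f = 0.263 / (0.263 + 0.0246 + 0.0089)
f = 0.88702

0.88702


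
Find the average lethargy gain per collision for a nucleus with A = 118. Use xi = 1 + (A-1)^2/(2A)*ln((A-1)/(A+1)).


xi = 1 + (A-1)^2/(2A) * ln((A-1)/(A+1))
xi = 1 + (118-1)^2/(2*118) * ln((118-1)/(118 +1))
xi = 0.016854

0.016854


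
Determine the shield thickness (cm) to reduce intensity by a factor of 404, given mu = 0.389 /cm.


x = ln(factor) / mu
x = ln(404) / 0.389
x = 15.428 cm

15.428


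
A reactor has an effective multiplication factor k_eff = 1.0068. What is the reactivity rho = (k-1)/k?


rho = (k_eff - 1) / k_eff
rho = (1.0068 - 1) / 1.0068
rho = 0.0067541

0.0067541


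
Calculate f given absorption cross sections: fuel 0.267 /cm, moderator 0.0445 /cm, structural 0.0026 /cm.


f = Sigma_a_fuel / (Sigma_a_fuel + Sigma_a_mod + Sigma_a_other)
f = 0.267 / (0.267 + 0.0445 + 0.0026)
f = 0.85005

0.85005


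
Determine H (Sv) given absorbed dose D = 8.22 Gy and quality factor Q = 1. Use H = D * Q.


H = D * Q
H = 8.22 * 1
H = 8.2200 Sv

8.2200


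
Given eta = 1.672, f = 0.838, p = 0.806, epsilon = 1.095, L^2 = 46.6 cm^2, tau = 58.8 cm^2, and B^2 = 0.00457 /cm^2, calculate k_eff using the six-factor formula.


k_inf = eta*f*p*eps = 1.672*0.838*0.806*1.095 = 1.236601
P_TNL = 1/(1 + L^2*B^2) = 1/(1 + 46.6*0.00457) = 0.8244281
P_FNL = exp(-B^2*tau) = exp(-0.00457*58.8) = 0.7643603
k_eff = k_inf * P_TNL * P_FNL = 1.236601 * 0.8244281 * 0.7643603
k_eff = 0.77926

0.77926


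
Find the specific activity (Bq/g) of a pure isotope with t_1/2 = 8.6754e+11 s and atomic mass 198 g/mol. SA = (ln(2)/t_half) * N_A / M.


lambda = ln(2) / t_half = ln(2) / 8.6754e+11 = 7.989801e-13 /s
SA = lambda * N_A / M
SA = 7.989801e-13 * 6.022e23 / 198
SA = 2.4300e+09 Bq/g

2.4300e+09


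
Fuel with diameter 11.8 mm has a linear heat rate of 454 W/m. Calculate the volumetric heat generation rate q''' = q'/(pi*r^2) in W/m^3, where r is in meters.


r = D / 2 / 1000 = 11.8 / 2 / 1000 = 0.0059 m
q''' = q' / (pi * r^2)
q''' = 454 / (pi * 0.0059^2)
q''' = 4.1515e+06 W/m^3

4.1515e+06


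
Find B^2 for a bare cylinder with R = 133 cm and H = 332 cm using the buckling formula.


B^2 = (2.405/R)^2 + (pi/H)^2
B^2 = (2.405/133)^2 + (pi/332)^2
B^2 = 4.1653e-04 /cm^2

4.1653e-04


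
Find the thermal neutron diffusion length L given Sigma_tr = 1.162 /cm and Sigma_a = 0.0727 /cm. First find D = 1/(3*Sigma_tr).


D = 1 / (3 * Sigma_tr) = 1 / (3 * 1.162) = 0.2868617 cm
L = sqrt(D / Sigma_a)
L = sqrt(0.2868617 / 0.0727)
L = 1.9864 cm

1.9864


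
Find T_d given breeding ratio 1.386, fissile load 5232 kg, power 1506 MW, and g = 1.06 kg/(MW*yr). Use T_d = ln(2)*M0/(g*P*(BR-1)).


Breeding gain G = BR - 1 = 1.386 - 1 = 0.386
Fissile production rate = g * P * G = 1.06 * 1506 * 0.386 = 616.19496 kg/yr
T_d = ln(2) * M0 / (g * P * G)
T_d = ln(2) * 5232 / 616.19496 = 5.8854 yr

5.8854


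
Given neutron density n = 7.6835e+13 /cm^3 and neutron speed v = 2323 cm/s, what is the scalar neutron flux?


phi = n * v
phi = 7.6835e+13 * 2323
phi = 1.7849e+17 /cm^2/s

1.7849e+17


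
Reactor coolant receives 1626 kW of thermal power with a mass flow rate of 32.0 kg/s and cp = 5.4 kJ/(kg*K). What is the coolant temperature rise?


dT = Q / (m_dot * cp)
dT = 1626 / (32.0 * 5.4)
dT = 9.4097 C

9.4097


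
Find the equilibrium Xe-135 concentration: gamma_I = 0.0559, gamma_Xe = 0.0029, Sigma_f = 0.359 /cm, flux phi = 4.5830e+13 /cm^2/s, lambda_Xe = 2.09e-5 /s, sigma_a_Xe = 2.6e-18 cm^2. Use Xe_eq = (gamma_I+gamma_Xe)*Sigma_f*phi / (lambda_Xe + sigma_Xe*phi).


Xe_eq = (gamma_I + gamma_Xe) * Sigma_f * phi / (lambda_Xe + sigma_Xe * phi)
Numerator = (0.0559 + 0.0029) * 0.359 * 4.5830e+13 = 9.674346e+11
Denominator = 2.09e-5 + 2.6e-18 * 4.5830e+13 = 1.400580e-04
Xe_eq = 9.674346e+11 / 1.400580e-04 = 6.9074e+15 /cm^3

6.9074e+15


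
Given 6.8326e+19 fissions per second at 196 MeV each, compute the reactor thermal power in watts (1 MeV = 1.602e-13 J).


P = fission_rate * E_MeV * 1.602e-13
P = 6.8326e+19 * 196 * 1.602e-13
P = 2.1454e+09 W

2.1454e+09


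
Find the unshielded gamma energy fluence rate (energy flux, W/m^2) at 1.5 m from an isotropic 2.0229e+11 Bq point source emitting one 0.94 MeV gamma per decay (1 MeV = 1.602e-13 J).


psi = A * E * 1.602e-13 / (4*pi*r^2)
psi = 2.0229e+11 * 0.94 * 1.602e-13 / (4*pi*1.5^2)
psi = 0.0010774 W/m^2

0.0010774


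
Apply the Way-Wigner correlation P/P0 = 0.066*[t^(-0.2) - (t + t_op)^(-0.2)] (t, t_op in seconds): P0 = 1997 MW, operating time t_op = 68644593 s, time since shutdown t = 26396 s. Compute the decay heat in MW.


P/P0 = 0.066 * [t^(-0.2) - (t + t_op)^(-0.2)]
P/P0 = 0.066 * [26396^(-0.2) - (26396 + 68644593)^(-0.2)]
P/P0 = 0.066 * [0.1305246 - 0.02707979] = 0.006827357
P = 1997 * 0.006827357 = 13.634 MW

13.634


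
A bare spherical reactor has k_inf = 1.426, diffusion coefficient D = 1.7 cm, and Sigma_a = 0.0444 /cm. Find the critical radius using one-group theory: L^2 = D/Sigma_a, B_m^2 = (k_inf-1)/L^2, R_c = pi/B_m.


L^2 = D / Sigma_a = 1.7 / 0.0444 = 38.28829 cm^2
B_m^2 = (k_inf - 1) / L^2 = (1.426 - 1) / 38.28829 = 0.01112612 /cm^2
For a bare sphere: B_g = pi/R, so R_c = pi / sqrt(B_m^2)
R_c = pi / sqrt(0.01112612) = 29.784 cm

29.784


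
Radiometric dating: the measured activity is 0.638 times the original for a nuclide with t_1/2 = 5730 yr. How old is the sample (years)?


lambda = ln(2) / t_half = ln(2) / 5730 = 1.209681e-04 /yr
t = -ln(A/A0) / lambda
t = -ln(0.638) / 1.209681e-04
t = 3715.2 yr

3715.2


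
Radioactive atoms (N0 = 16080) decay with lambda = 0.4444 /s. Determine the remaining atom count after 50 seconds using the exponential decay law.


N = N0 * exp(-lambda * t)
N = 16080 * exp(-0.4444 * 50)
N = 3.5997e-06

3.5997e-06


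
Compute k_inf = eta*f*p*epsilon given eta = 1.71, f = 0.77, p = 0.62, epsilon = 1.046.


k_inf = eta * f * p * epsilon
k_inf = 1.71 * 0.77 * 0.62 * 1.046
k_inf = 0.85391

0.85391


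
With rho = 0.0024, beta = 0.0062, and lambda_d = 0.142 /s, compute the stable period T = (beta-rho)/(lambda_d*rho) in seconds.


T = (beta - rho) / (lambda_d * rho)
T = (0.0062 - 0.0024) / (0.142 * 0.0024)
T = 11.150 s

11.150


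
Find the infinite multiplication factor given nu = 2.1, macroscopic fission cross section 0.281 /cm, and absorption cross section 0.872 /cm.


k_inf = nu * Sigma_f / Sigma_a
k_inf = 2.1 * 0.281 / 0.872
k_inf = 0.67672

0.67672


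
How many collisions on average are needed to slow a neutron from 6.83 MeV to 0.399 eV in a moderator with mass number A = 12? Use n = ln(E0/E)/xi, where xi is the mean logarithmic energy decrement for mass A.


xi = 1 + (A-1)^2/(2A)*ln((A-1)/(A+1)) = 0.1577690 (for A = 12)
n = ln(E0/E) / xi
n = ln(6.83e6 / 0.399) / 0.1577690
n = ln(1.711779e+07) / 0.1577690 = 105.57

105.57


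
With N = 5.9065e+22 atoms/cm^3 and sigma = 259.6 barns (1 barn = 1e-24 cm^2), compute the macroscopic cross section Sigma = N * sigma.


Sigma = N * sigma_barns * 1e-24
Sigma = 5.9065e+22 * 259.6 * 1e-24
Sigma = 15.333 /cm

15.333


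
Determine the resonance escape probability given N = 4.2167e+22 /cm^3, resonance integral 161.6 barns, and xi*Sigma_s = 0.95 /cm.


p = exp(-N * I * 1e-24 / (xi*Sigma_s))
p = exp(-4.2167e+22 * 161.6 * 1e-24 / 0.95)
p = 7.6715e-04

7.6715e-04


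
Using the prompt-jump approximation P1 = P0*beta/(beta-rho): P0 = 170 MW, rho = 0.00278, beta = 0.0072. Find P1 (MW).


P1/P0 = beta / (beta - rho)
P1/P0 = 0.0072 / (0.0072 - 0.00278) = 1.628959
P1 = 170 * 1.628959 = 276.92 MW

276.92


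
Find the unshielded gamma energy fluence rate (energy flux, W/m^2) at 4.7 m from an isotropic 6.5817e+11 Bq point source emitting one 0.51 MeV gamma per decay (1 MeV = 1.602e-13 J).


psi = A * E * 1.602e-13 / (4*pi*r^2)
psi = 6.5817e+11 * 0.51 * 1.602e-13 / (4*pi*4.7^2)
psi = 1.9372e-04 W/m^2

1.9372e-04


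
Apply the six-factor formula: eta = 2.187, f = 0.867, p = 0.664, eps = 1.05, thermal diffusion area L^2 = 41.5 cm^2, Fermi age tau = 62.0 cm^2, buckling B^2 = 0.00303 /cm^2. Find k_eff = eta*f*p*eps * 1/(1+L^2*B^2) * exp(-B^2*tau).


k_inf = eta*f*p*eps = 2.187*0.867*0.664*1.05 = 1.321981
P_TNL = 1/(1 + L^2*B^2) = 1/(1 + 41.5*0.00303) = 0.8883006
P_FNL = exp(-B^2*tau) = exp(-0.00303*62.0) = 0.8287307
k_eff = k_inf * P_TNL * P_FNL = 1.321981 * 0.8883006 * 0.8287307
k_eff = 0.97319

0.97319


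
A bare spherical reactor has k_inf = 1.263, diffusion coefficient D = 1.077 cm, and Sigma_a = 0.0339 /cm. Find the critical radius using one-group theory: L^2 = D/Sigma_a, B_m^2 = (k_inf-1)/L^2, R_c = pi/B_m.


L^2 = D / Sigma_a = 1.077 / 0.0339 = 31.76991 cm^2
B_m^2 = (k_inf - 1) / L^2 = (1.263 - 1) / 31.76991 = 0.008278273 /cm^2
For a bare sphere: B_g = pi/R, so R_c = pi / sqrt(B_m^2)
R_c = pi / sqrt(0.008278273) = 34.529 cm

34.529


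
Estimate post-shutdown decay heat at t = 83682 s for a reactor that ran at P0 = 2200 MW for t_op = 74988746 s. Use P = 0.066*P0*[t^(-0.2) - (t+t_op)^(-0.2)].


P/P0 = 0.066 * [t^(-0.2) - (t + t_op)^(-0.2)]
P/P0 = 0.066 * [83682^(-0.2) - (83682 + 74988746)^(-0.2)]
P/P0 = 0.066 * [0.1036272 - 0.02660136] = 0.005083705
P = 2200 * 0.005083705 = 11.184 MW

11.184


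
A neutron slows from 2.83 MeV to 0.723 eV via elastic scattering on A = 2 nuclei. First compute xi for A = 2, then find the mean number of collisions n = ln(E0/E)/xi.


xi = 1 + (A-1)^2/(2A)*ln((A-1)/(A+1)) = 0.7253469 (for A = 2)
n = ln(E0/E) / xi
n = ln(2.83e6 / 0.723) / 0.7253469
n = ln(3.914246e+06) / 0.7253469 = 20.928

20.928


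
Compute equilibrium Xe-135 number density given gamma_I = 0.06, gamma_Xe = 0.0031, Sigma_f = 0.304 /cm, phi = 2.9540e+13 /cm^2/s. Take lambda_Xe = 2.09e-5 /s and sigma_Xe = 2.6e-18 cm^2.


Xe_eq = (gamma_I + gamma_Xe) * Sigma_f * phi / (lambda_Xe + sigma_Xe * phi)
Numerator = (0.06 + 0.0031) * 0.304 * 2.9540e+13 = 5.666481e+11
Denominator = 2.09e-5 + 2.6e-18 * 2.9540e+13 = 9.770400e-05
Xe_eq = 5.666481e+11 / 9.770400e-05 = 5.7996e+15 /cm^3

5.7996e+15


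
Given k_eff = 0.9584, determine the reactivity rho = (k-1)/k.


rho = (k_eff - 1) / k_eff
rho = (0.9584 - 1) / 0.9584
rho = -0.043406

-0.043406


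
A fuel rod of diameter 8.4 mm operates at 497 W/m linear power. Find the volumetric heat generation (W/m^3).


r = D / 2 / 1000 = 8.4 / 2 / 1000 = 0.0042 m
q''' = q' / (pi * r^2)
q''' = 497 / (pi * 0.0042^2)
q''' = 8.9683e+06 W/m^3

8.9683e+06


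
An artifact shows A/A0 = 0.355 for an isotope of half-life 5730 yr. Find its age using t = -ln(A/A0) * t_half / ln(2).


lambda = ln(2) / t_half = ln(2) / 5730 = 1.209681e-04 /yr
t = -ln(A/A0) / lambda
t = -ln(0.355) / 1.209681e-04
t = 8561.2 yr

8561.2


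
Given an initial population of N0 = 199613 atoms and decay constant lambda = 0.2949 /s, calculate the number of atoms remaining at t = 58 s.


N = N0 * exp(-lambda * t)
N = 199613 * exp(-0.2949 * 58)
N = 0.0074461

0.0074461


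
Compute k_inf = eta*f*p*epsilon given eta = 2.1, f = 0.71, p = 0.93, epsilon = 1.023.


k_inf = eta * f * p * epsilon
k_inf = 2.1 * 0.71 * 0.93 * 1.023
k_inf = 1.4185

1.4185


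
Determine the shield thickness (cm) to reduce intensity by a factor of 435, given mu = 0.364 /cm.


x = ln(factor) / mu
x = ln(435) / 0.364
x = 16.691 cm

16.691


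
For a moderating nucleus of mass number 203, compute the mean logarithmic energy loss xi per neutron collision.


xi = 1 + (A-1)^2/(2A) * ln((A-1)/(A+1))
xi = 1 + (203-1)^2/(2*203) * ln((203-1)/(203 +1))
xi = 0.0098199

0.0098199


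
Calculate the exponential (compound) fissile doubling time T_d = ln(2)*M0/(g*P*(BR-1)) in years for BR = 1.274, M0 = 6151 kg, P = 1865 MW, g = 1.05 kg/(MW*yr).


Breeding gain G = BR - 1 = 1.274 - 1 = 0.274
Fissile production rate = g * P * G = 1.05 * 1865 * 0.274 = 536.5605 kg/yr
T_d = ln(2) * M0 / (g * P * G)
T_d = ln(2) * 6151 / 536.5605 = 7.9461 yr

7.9461


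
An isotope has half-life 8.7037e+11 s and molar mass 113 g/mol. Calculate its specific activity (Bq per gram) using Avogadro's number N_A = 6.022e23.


lambda = ln(2) / t_half = ln(2) / 8.7037e+11 = 7.963822e-13 /s
SA = lambda * N_A / M
SA = 7.963822e-13 * 6.022e23 / 113
SA = 4.2441e+09 Bq/g

4.2441e+09


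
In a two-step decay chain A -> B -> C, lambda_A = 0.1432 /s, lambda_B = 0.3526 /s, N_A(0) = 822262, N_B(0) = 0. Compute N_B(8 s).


N_B(t) = lambda_A * N_A0 / (lambda_B - lambda_A) * [exp(-lambda_A*t) - exp(-lambda_B*t)]
exp(-0.1432*8) = 0.3180330; exp(-0.3526*8) = 0.05955828
N_B = 0.1432 * 822262 / (0.3526 - 0.1432) * (0.3180330 - 0.05955828)
N_B = 145343

145343


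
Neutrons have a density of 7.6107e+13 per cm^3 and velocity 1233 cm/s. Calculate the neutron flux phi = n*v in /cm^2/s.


phi = n * v
phi = 7.6107e+13 * 1233
phi = 9.3840e+16 /cm^2/s

9.3840e+16


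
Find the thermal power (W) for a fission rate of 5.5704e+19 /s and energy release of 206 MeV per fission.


P = fission_rate * E_MeV * 1.602e-13
P = 5.5704e+19 * 206 * 1.602e-13
P = 1.8383e+09 W

1.8383e+09


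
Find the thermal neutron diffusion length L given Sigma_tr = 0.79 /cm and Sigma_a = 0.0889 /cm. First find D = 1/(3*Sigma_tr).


D = 1 / (3 * Sigma_tr) = 1 / (3 * 0.79) = 0.4219409 cm
L = sqrt(D / Sigma_a)
L = sqrt(0.4219409 / 0.0889)
L = 2.1786 cm

2.1786


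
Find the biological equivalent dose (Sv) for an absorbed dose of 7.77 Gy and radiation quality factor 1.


H = D * Q
H = 7.77 * 1
H = 7.7700 Sv

7.7700


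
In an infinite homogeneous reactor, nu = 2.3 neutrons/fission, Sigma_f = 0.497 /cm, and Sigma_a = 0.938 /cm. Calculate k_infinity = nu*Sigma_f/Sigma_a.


k_inf = nu * Sigma_f / Sigma_a
k_inf = 2.3 * 0.497 / 0.938
k_inf = 1.2187

1.2187


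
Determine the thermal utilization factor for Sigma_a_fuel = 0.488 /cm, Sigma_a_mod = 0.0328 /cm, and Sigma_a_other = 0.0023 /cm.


f = Sigma_a_fuel / (Sigma_a_fuel + Sigma_a_mod + Sigma_a_other)
f = 0.488 / (0.488 + 0.0328 + 0.0023)
f = 0.93290

0.93290


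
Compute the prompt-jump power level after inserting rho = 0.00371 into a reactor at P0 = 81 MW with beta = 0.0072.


P1/P0 = beta / (beta - rho)
P1/P0 = 0.0072 / (0.0072 - 0.00371) = 2.063037
P1 = 81 * 2.063037 = 167.11 MW

167.11


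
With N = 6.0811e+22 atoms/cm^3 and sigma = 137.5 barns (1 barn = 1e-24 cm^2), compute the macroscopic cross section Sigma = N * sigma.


Sigma = N * sigma_barns * 1e-24
Sigma = 6.0811e+22 * 137.5 * 1e-24
Sigma = 8.3615 /cm

8.3615


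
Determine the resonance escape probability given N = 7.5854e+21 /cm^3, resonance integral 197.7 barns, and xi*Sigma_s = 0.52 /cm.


p = exp(-N * I * 1e-24 / (xi*Sigma_s))
p = exp(-7.5854e+21 * 197.7 * 1e-24 / 0.52)
p = 0.055916

0.055916


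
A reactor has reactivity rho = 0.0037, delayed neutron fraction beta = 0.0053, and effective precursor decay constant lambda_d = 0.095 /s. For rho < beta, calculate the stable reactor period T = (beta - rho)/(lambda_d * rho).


T = (beta - rho) / (lambda_d * rho)
T = (0.0053 - 0.0037) / (0.095 * 0.0037)
T = 4.5519 s

4.5519


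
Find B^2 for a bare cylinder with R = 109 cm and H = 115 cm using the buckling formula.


B^2 = (2.405/R)^2 + (pi/H)^2
B^2 = (2.405/109)^2 + (pi/115)^2
B^2 = 0.0012331 /cm^2

0.0012331


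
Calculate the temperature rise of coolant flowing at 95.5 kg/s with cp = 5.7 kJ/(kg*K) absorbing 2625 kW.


dT = Q / (m_dot * cp)
dT = 2625 / (95.5 * 5.7)
dT = 4.8223 C

4.8223


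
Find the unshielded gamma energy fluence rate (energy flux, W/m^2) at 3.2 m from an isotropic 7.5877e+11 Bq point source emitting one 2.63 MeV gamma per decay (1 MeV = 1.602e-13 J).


psi = A * E * 1.602e-13 / (4*pi*r^2)
psi = 7.5877e+11 * 2.63 * 1.602e-13 / (4*pi*3.2^2)
psi = 0.0024844 W/m^2

0.0024844


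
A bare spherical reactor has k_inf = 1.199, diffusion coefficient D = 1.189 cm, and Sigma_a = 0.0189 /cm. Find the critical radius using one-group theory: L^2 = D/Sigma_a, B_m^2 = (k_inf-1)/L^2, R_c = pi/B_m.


L^2 = D / Sigma_a = 1.189 / 0.0189 = 62.91005 cm^2
B_m^2 = (k_inf - 1) / L^2 = (1.199 - 1) / 62.91005 = 0.003163247 /cm^2
For a bare sphere: B_g = pi/R, so R_c = pi / sqrt(B_m^2)
R_c = pi / sqrt(0.003163247) = 55.858 cm

55.858


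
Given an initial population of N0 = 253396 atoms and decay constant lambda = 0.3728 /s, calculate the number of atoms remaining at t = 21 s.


N = N0 * exp(-lambda * t)
N = 253396 * exp(-0.3728 * 21)
N = 100.88

100.88


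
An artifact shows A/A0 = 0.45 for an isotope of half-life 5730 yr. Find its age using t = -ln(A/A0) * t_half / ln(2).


lambda = ln(2) / t_half = ln(2) / 5730 = 1.209681e-04 /yr
t = -ln(A/A0) / lambda
t = -ln(0.45) / 1.209681e-04
t = 6601.0 yr

6601.0


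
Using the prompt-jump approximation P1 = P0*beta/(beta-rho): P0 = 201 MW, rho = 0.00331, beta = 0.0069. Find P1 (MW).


P1/P0 = beta / (beta - rho)
P1/P0 = 0.0069 / (0.0069 - 0.00331) = 1.922006
P1 = 201 * 1.922006 = 386.32 MW

386.32


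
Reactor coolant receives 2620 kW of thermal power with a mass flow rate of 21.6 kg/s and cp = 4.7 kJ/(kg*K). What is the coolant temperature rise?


dT = Q / (m_dot * cp)
dT = 2620 / (21.6 * 4.7)
dT = 25.808 C

25.808


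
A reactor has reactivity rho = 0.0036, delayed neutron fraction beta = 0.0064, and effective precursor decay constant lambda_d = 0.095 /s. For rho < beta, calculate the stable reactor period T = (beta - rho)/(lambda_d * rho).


T = (beta - rho) / (lambda_d * rho)
T = (0.0064 - 0.0036) / (0.095 * 0.0036)
T = 8.1871 s

8.1871


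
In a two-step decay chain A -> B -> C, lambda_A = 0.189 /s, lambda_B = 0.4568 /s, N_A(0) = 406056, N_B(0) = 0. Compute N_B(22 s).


N_B(t) = lambda_A * N_A0 / (lambda_B - lambda_A) * [exp(-lambda_A*t) - exp(-lambda_B*t)]
exp(-0.189*22) = 0.01563880; exp(-0.4568*22) = 4.320303e-05
N_B = 0.189 * 406056 / (0.4568 - 0.189) * (0.01563880 - 4.320303e-05)
N_B = 4469.3

4469.3


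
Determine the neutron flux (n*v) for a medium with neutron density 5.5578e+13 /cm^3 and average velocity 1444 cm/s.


phi = n * v
phi = 5.5578e+13 * 1444
phi = 8.0255e+16 /cm^2/s

8.0255e+16


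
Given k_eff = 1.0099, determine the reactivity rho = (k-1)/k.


rho = (k_eff - 1) / k_eff
rho = (1.0099 - 1) / 1.0099
rho = 0.0098030

0.0098030


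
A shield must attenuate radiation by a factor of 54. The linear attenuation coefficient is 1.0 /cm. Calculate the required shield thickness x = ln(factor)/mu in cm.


x = ln(factor) / mu
x = ln(54) / 1.0
x = 3.9890 cm

3.9890


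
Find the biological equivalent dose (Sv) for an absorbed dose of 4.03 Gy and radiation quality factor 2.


H = D * Q
H = 4.03 * 2
H = 8.0600 Sv

8.0600


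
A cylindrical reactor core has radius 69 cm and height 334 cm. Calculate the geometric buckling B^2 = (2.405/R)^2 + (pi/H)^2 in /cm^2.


B^2 = (2.405/R)^2 + (pi/H)^2
B^2 = (2.405/69)^2 + (pi/334)^2
B^2 = 0.0013033 /cm^2

0.0013033


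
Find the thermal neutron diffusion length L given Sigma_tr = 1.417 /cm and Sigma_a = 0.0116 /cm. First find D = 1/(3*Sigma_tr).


D = 1 / (3 * Sigma_tr) = 1 / (3 * 1.417) = 0.2352388 cm
L = sqrt(D / Sigma_a)
L = sqrt(0.2352388 / 0.0116)
L = 4.5032 cm

4.5032


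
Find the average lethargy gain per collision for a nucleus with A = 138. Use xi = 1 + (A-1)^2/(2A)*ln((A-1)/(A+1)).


xi = 1 + (A-1)^2/(2A) * ln((A-1)/(A+1))
xi = 1 + (138-1)^2/(2*138) * ln((138-1)/(138 +1))
xi = 0.014423

0.014423


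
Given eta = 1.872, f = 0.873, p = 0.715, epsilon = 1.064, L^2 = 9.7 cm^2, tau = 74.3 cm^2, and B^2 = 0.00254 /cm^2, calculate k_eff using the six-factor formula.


k_inf = eta*f*p*eps = 1.872*0.873*0.715*1.064 = 1.243277
P_TNL = 1/(1 + L^2*B^2) = 1/(1 + 9.7*0.00254) = 0.9759544
P_FNL = exp(-B^2*tau) = exp(-0.00254*74.3) = 0.8280167
k_eff = k_inf * P_TNL * P_FNL = 1.243277 * 0.9759544 * 0.8280167
k_eff = 1.0047

1.0047


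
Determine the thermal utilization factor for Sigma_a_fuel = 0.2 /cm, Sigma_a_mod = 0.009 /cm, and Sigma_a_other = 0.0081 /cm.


f = Sigma_a_fuel / (Sigma_a_fuel + Sigma_a_mod + Sigma_a_other)
f = 0.2 / (0.2 + 0.009 + 0.0081)
f = 0.92123

0.92123


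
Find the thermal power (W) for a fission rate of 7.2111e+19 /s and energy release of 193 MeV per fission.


P = fission_rate * E_MeV * 1.602e-13
P = 7.2111e+19 * 193 * 1.602e-13
P = 2.2296e+09 W

2.2296e+09


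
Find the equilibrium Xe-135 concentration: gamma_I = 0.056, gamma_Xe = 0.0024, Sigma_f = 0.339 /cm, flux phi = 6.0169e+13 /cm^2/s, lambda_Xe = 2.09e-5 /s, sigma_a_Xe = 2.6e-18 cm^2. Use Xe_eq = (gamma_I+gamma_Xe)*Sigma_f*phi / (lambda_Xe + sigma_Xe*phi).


Xe_eq = (gamma_I + gamma_Xe) * Sigma_f * phi / (lambda_Xe + sigma_Xe * phi)
Numerator = (0.056 + 0.0024) * 0.339 * 6.0169e+13 = 1.191202e+12
Denominator = 2.09e-5 + 2.6e-18 * 6.0169e+13 = 1.773394e-04
Xe_eq = 1.191202e+12 / 1.773394e-04 = 6.7171e+15 /cm^3

6.7171e+15


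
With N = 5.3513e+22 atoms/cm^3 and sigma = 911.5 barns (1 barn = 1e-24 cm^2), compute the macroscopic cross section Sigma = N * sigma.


Sigma = N * sigma_barns * 1e-24
Sigma = 5.3513e+22 * 911.5 * 1e-24
Sigma = 48.777 /cm

48.777


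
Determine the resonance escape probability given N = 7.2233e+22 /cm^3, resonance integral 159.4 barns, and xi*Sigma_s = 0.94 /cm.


p = exp(-N * I * 1e-24 / (xi*Sigma_s))
p = exp(-7.2233e+22 * 159.4 * 1e-24 / 0.94)
p = 4.7905e-06

4.7905e-06


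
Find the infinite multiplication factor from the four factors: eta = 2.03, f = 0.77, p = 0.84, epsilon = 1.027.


k_inf = eta * f * p * epsilon
k_inf = 2.03 * 0.77 * 0.84 * 1.027
k_inf = 1.3485

1.3485


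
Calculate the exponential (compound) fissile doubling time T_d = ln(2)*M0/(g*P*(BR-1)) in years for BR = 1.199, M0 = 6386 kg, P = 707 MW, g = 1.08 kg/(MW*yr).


Breeding gain G = BR - 1 = 1.199 - 1 = 0.199
Fissile production rate = g * P * G = 1.08 * 707 * 0.199 = 151.94844 kg/yr
T_d = ln(2) * M0 / (g * P * G)
T_d = ln(2) * 6386 / 151.94844 = 29.131 yr

29.131


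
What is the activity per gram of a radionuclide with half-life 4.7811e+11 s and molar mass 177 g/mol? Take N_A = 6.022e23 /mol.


lambda = ln(2) / t_half = ln(2) / 4.7811e+11 = 1.449765e-12 /s
SA = lambda * N_A / M
SA = 1.449765e-12 * 6.022e23 / 177
SA = 4.9325e+09 Bq/g

4.9325e+09


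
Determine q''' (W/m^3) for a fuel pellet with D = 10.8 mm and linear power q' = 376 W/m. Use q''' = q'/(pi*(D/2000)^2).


r = D / 2 / 1000 = 10.8 / 2 / 1000 = 0.0054 m
q''' = q' / (pi * r^2)
q''' = 376 / (pi * 0.0054^2)
q''' = 4.1044e+06 W/m^3

4.1044e+06


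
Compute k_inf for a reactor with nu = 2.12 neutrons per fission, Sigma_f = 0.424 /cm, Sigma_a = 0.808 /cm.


k_inf = nu * Sigma_f / Sigma_a
k_inf = 2.12 * 0.424 / 0.808
k_inf = 1.1125

1.1125


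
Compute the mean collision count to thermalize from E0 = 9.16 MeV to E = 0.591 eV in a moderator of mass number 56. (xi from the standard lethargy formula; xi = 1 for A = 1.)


xi = 1 + (A-1)^2/(2A)*ln((A-1)/(A+1)) = 0.03529286 (for A = 56)
n = ln(E0/E) / xi
n = ln(9.16e6 / 0.591) / 0.03529286
n = ln(1.549915e+07) / 0.03529286 = 469.11

469.11


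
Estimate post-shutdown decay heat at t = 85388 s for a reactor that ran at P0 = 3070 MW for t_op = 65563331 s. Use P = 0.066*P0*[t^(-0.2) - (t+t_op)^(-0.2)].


P/P0 = 0.066 * [t^(-0.2) - (t + t_op)^(-0.2)]
P/P0 = 0.066 * [85388^(-0.2) - (85388 + 65563331)^(-0.2)]
P/P0 = 0.066 * [0.1032097 - 0.02732466] = 0.005008413
P = 3070 * 0.005008413 = 15.376 MW

15.376


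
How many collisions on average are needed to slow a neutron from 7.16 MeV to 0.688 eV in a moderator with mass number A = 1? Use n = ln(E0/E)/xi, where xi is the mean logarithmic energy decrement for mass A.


xi = 1 + (A-1)^2/(2A)*ln((A-1)/(A+1)) = 1 (for A = 1)
n = ln(E0/E) / xi
n = ln(7.16e6 / 0.688) / 1
n = ln(1.040698e+07) / 1 = 16.158

16.158


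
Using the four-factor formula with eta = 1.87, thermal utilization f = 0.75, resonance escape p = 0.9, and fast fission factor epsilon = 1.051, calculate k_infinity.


k_inf = eta * f * p * epsilon
k_inf = 1.87 * 0.75 * 0.9 * 1.051
k_inf = 1.3266

1.3266


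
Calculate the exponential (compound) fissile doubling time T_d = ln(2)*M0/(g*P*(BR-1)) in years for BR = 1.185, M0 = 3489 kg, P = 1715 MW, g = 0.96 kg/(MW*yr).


Breeding gain G = BR - 1 = 1.185 - 1 = 0.185
Fissile production rate = g * P * G = 0.96 * 1715 * 0.185 = 304.584 kg/yr
T_d = ln(2) * M0 / (g * P * G)
T_d = ln(2) * 3489 / 304.584 = 7.9400 yr

7.9400


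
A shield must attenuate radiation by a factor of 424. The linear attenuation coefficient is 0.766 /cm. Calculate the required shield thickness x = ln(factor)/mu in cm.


x = ln(factor) / mu
x = ln(424) / 0.766
x = 7.8978 cm

7.8978


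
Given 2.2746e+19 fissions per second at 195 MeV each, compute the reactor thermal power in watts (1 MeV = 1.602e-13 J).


P = fission_rate * E_MeV * 1.602e-13
P = 2.2746e+19 * 195 * 1.602e-13
P = 7.1056e+08 W

7.1056e+08


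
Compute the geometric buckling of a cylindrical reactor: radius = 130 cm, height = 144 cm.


B^2 = (2.405/R)^2 + (pi/H)^2
B^2 = (2.405/130)^2 + (pi/144)^2
B^2 = 8.1821e-04 /cm^2

8.1821e-04


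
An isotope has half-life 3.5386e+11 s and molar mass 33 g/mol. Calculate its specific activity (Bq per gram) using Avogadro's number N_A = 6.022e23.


lambda = ln(2) / t_half = ln(2) / 3.5386e+11 = 1.958818e-12 /s
SA = lambda * N_A / M
SA = 1.958818e-12 * 6.022e23 / 33
SA = 3.5745e+10 Bq/g

3.5745e+10


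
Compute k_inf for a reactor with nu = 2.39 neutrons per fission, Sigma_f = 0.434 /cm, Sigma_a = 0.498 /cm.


k_inf = nu * Sigma_f / Sigma_a
k_inf = 2.39 * 0.434 / 0.498
k_inf = 2.0829

2.0829


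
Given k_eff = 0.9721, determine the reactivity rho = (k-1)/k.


rho = (k_eff - 1) / k_eff
rho = (0.9721 - 1) / 0.9721
rho = -0.028701

-0.028701


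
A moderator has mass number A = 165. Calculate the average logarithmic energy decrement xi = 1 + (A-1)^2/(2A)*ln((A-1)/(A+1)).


xi = 1 + (A-1)^2/(2A) * ln((A-1)/(A+1))
xi = 1 + (165-1)^2/(2*165) * ln((165-1)/(165 +1))
xi = 0.012072

0.012072


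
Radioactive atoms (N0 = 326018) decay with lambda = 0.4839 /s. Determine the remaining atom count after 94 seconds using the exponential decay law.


N = N0 * exp(-lambda * t)
N = 326018 * exp(-0.4839 * 94)
N = 5.7367e-15

5.7367e-15


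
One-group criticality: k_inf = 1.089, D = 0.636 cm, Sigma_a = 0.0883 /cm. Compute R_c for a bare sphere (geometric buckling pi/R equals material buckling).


L^2 = D / Sigma_a = 0.636 / 0.0883 = 7.202718 cm^2
B_m^2 = (k_inf - 1) / L^2 = (1.089 - 1) / 7.202718 = 0.01235645 /cm^2
For a bare sphere: B_g = pi/R, so R_c = pi / sqrt(B_m^2)
R_c = pi / sqrt(0.01235645) = 28.262 cm

28.262


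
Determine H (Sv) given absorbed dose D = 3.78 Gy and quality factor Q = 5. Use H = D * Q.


H = D * Q
H = 3.78 * 5
H = 18.900 Sv

18.900


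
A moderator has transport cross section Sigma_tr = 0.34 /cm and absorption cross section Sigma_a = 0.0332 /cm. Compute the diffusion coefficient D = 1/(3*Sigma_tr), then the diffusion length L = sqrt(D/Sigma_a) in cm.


D = 1 / (3 * Sigma_tr) = 1 / (3 * 0.34) = 0.9803922 cm
L = sqrt(D / Sigma_a)
L = sqrt(0.9803922 / 0.0332)
L = 5.4341 cm

5.4341


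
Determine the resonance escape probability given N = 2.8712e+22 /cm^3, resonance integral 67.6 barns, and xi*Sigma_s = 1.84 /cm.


p = exp(-N * I * 1e-24 / (xi*Sigma_s))
p = exp(-2.8712e+22 * 67.6 * 1e-24 / 1.84)
p = 0.34824

0.34824


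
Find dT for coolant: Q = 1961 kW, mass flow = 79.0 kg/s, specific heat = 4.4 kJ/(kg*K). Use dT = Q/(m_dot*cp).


dT = Q / (m_dot * cp)
dT = 1961 / (79.0 * 4.4)
dT = 5.6415 C

5.6415


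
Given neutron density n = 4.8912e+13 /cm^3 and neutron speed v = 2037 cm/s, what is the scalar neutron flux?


phi = n * v
phi = 4.8912e+13 * 2037
phi = 9.9634e+16 /cm^2/s

9.9634e+16


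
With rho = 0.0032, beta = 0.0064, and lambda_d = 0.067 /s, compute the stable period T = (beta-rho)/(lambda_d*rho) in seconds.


T = (beta - rho) / (lambda_d * rho)
T = (0.0064 - 0.0032) / (0.067 * 0.0032)
T = 14.925 s

14.925


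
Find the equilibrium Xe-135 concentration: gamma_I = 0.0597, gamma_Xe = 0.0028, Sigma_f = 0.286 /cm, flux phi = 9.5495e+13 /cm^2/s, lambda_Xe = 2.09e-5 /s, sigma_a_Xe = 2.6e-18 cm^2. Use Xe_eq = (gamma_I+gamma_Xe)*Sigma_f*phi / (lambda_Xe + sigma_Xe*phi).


Xe_eq = (gamma_I + gamma_Xe) * Sigma_f * phi / (lambda_Xe + sigma_Xe * phi)
Numerator = (0.0597 + 0.0028) * 0.286 * 9.5495e+13 = 1.706973e+12
Denominator = 2.09e-5 + 2.6e-18 * 9.5495e+13 = 2.691870e-04
Xe_eq = 1.706973e+12 / 2.691870e-04 = 6.3412e+15 /cm^3

6.3412e+15


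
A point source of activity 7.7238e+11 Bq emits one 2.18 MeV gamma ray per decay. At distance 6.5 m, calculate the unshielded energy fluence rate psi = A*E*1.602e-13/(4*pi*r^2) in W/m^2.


psi = A * E * 1.602e-13 / (4*pi*r^2)
psi = 7.7238e+11 * 2.18 * 1.602e-13 / (4*pi*6.5^2)
psi = 5.0806e-04 W/m^2

5.0806e-04


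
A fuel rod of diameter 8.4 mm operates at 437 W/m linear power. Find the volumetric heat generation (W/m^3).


r = D / 2 / 1000 = 8.4 / 2 / 1000 = 0.0042 m
q''' = q' / (pi * r^2)
q''' = 437 / (pi * 0.0042^2)
q''' = 7.8856e+06 W/m^3

7.8856e+06


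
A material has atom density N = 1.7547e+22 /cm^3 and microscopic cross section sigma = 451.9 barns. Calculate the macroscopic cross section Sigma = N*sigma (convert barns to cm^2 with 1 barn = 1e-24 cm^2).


Sigma = N * sigma_barns * 1e-24
Sigma = 1.7547e+22 * 451.9 * 1e-24
Sigma = 7.9295 /cm

7.9295


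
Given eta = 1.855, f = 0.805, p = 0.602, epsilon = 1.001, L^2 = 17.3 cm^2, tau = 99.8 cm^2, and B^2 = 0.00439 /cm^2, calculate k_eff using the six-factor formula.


k_inf = eta*f*p*eps = 1.855*0.805*0.602*1.001 = 0.8998505
P_TNL = 1/(1 + L^2*B^2) = 1/(1 + 17.3*0.00439) = 0.9294138
P_FNL = exp(-B^2*tau) = exp(-0.00439*99.8) = 0.6452471
k_eff = k_inf * P_TNL * P_FNL = 0.8998505 * 0.9294138 * 0.6452471
k_eff = 0.53964

0.53964


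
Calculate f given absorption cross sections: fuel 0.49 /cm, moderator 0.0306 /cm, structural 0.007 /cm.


f = Sigma_a_fuel / (Sigma_a_fuel + Sigma_a_mod + Sigma_a_other)
f = 0.49 / (0.49 + 0.0306 + 0.007)
f = 0.92873

0.92873


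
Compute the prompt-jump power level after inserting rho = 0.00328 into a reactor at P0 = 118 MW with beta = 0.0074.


P1/P0 = beta / (beta - rho)
P1/P0 = 0.0074 / (0.0074 - 0.00328) = 1.796117
P1 = 118 * 1.796117 = 211.94 MW

211.94


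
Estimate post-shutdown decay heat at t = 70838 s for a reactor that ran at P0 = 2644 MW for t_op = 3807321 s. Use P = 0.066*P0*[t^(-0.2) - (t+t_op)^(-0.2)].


P/P0 = 0.066 * [t^(-0.2) - (t + t_op)^(-0.2)]
P/P0 = 0.066 * [70838^(-0.2) - (70838 + 3807321)^(-0.2)]
P/P0 = 0.066 * [0.1071388 - 0.04811438] = 0.003895612
P = 2644 * 0.003895612 = 10.300 MW

10.300


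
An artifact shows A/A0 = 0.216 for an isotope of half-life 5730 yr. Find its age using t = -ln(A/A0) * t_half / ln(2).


lambda = ln(2) / t_half = ln(2) / 5730 = 1.209681e-04 /yr
t = -ln(A/A0) / lambda
t = -ln(0.216) / 1.209681e-04
t = 12668 yr

12668


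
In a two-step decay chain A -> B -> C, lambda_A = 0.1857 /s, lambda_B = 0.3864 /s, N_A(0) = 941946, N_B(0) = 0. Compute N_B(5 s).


N_B(t) = lambda_A * N_A0 / (lambda_B - lambda_A) * [exp(-lambda_A*t) - exp(-lambda_B*t)]
exp(-0.1857*5) = 0.3951460; exp(-0.3864*5) = 0.1448582
N_B = 0.1857 * 941946 / (0.3864 - 0.1857) * (0.3951460 - 0.1448582)
N_B = 218137

218137


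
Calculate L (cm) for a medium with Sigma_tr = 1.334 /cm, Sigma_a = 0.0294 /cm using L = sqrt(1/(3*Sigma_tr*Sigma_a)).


D = 1 / (3 * Sigma_tr) = 1 / (3 * 1.334) = 0.2498751 cm
L = sqrt(D / Sigma_a)
L = sqrt(0.2498751 / 0.0294)
L = 2.9153 cm

2.9153


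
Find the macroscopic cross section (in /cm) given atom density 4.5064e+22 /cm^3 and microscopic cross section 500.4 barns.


Sigma = N * sigma_barns * 1e-24
Sigma = 4.5064e+22 * 500.4 * 1e-24
Sigma = 22.550 /cm

22.550


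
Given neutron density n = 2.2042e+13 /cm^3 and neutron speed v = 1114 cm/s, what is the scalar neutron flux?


phi = n * v
phi = 2.2042e+13 * 1114
phi = 2.4555e+16 /cm^2/s

2.4555e+16
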